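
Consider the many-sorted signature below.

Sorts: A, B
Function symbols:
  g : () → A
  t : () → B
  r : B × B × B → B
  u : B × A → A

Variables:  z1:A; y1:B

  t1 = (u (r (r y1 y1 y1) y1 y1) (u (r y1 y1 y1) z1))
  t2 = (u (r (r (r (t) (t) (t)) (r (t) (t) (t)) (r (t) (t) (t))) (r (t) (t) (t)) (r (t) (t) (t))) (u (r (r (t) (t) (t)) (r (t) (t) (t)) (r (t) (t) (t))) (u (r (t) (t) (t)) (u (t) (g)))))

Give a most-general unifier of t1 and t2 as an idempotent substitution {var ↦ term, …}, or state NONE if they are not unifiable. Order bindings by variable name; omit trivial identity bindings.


{y1 ↦ (r (t) (t) (t)), z1 ↦ (u (r (t) (t) (t)) (u (t) (g)))}


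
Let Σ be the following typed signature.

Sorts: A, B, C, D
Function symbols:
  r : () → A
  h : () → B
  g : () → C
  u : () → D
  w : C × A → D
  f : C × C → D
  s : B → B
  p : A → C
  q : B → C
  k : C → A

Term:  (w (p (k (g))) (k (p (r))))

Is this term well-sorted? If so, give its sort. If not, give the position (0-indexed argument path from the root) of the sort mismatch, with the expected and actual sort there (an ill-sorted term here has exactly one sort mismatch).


well-sorted; sort = D

      (g) : C
    (k (g)) : A
  (p (k (g))) : C
      (r) : A
    (p (r)) : C
  (k (p (r))) : A
(w (p (k (g))) (k (p (r)))) : D


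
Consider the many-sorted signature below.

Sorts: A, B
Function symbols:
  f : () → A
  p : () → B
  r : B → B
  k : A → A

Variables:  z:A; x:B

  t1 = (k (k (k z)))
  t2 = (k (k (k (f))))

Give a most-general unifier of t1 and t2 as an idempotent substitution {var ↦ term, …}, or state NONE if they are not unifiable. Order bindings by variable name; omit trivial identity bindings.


{z ↦ (f)}


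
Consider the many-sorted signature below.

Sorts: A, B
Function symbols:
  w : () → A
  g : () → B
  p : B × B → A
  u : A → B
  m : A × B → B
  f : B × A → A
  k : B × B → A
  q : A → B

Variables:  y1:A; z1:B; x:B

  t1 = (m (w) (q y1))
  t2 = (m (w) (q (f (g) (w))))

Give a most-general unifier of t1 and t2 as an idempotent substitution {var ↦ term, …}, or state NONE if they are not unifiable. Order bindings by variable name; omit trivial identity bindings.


{y1 ↦ (f (g) (w))}


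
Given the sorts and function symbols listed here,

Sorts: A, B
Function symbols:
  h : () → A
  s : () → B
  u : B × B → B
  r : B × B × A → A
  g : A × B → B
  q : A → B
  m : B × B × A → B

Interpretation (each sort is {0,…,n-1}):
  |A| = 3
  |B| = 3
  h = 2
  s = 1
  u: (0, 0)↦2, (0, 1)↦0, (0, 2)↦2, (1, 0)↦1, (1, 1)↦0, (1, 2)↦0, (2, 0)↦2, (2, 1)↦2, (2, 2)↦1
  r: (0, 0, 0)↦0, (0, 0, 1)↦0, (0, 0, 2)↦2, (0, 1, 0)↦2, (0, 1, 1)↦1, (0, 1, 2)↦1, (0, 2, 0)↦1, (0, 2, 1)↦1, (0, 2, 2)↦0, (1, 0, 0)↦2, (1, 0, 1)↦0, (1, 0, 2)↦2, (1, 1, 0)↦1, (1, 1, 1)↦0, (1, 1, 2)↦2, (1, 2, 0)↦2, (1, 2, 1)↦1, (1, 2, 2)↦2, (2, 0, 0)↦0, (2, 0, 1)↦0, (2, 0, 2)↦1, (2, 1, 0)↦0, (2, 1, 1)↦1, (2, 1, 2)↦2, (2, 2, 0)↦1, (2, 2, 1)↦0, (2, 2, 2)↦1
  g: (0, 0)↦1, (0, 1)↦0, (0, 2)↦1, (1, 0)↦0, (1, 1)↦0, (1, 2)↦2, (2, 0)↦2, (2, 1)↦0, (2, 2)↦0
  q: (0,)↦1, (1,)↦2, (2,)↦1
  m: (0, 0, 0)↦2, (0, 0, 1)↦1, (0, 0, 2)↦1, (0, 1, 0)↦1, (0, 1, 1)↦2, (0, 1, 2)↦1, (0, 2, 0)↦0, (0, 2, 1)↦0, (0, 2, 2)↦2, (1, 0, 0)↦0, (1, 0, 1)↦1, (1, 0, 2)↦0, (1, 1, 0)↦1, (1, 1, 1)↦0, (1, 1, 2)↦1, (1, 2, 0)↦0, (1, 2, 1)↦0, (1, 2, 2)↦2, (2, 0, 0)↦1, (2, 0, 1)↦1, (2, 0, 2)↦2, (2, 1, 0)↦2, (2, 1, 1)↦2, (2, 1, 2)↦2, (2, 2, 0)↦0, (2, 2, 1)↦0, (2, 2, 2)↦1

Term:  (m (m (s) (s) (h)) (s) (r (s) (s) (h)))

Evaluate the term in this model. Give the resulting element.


  s = 1
  s = 1
  h = 2
  (m (s) (s) (h)) = m(1, 1, 2) = 1
  s = 1
  s = 1
  s = 1
  h = 2
  (r (s) (s) (h)) = r(1, 1, 2) = 2
  (m (m (s) (s) (h)) (s) (r (s) (s) (h))) = m(1, 1, 2) = 1

value = 1


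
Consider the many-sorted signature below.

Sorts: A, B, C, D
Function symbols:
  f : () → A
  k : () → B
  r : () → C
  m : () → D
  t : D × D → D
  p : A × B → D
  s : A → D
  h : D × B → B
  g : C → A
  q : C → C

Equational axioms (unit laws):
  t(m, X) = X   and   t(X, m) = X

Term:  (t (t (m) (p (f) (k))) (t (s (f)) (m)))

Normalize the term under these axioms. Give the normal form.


normal form = (t (p (f) (k)) (s (f)))

1. (t (t (m) (p (f) (k))) (t (s (f)) (m)))  →  (t (p (f) (k)) (t (s (f)) (m)))
2. (t (p (f) (k)) (t (s (f)) (m)))  →  (t (p (f) (k)) (s (f)))


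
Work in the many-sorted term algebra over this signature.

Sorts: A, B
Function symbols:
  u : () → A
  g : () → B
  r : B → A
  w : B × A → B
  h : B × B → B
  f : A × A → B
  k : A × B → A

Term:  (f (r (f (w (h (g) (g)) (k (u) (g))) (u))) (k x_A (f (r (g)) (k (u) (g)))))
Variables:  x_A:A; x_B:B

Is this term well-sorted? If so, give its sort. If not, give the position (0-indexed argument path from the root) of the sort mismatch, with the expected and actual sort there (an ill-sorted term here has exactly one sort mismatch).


          (g) : B
          (g) : B
        (h (g) (g)) : B
          (u) : A
          (g) : B
        (k (u) (g)) : A
      (w (h (g) (g)) (k (u) (g))) : B
      (u) : A
    (f (w (h (g) (g)) (k (u) (g))) (u)) : ✗ arg 0 at [0, 0, 0] has sort B, expected A
    x_A : A
        (g) : B
      (r (g)) : A
        (u) : A
        (g) : B
      (k (u) (g)) : A
    (f (r (g)) (k (u) (g))) : B
  (k x_A (f (r (g)) (k (u) (g)))) : A

ill-sorted at position [0, 0, 0]: expected A, got B


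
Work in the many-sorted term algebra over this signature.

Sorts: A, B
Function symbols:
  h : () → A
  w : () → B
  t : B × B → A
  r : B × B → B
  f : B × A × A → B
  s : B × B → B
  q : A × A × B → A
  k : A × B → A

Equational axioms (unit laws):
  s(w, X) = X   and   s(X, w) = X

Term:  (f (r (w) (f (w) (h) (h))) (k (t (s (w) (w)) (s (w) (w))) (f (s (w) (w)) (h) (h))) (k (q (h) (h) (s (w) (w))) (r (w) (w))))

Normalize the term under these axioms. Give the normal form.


normal form = (f (r (w) (f (w) (h) (h))) (k (t (w) (w)) (f (w) (h) (h))) (k (q (h) (h) (w)) (r (w) (w))))

1. (f (r (w) (f (w) (h) (h))) (k (t (s (w) (w)) (s (w) (w))) (f (s (w) (w)) (h) (h))) (k (q (h) (h) (s (w) (w))) (r (w) (w))))  →  (f (r (w) (f (w) (h) (h))) (k (t (w) (s (w) (w))) (f (s (w) (w)) (h) (h))) (k (q (h) (h) (s (w) (w))) (r (w) (w))))
2. (f (r (w) (f (w) (h) (h))) (k (t (w) (s (w) (w))) (f (s (w) (w)) (h) (h))) (k (q (h) (h) (s (w) (w))) (r (w) (w))))  →  (f (r (w) (f (w) (h) (h))) (k (t (w) (w)) (f (s (w) (w)) (h) (h))) (k (q (h) (h) (s (w) (w))) (r (w) (w))))
3. (f (r (w) (f (w) (h) (h))) (k (t (w) (w)) (f (s (w) (w)) (h) (h))) (k (q (h) (h) (s (w) (w))) (r (w) (w))))  →  (f (r (w) (f (w) (h) (h))) (k (t (w) (w)) (f (w) (h) (h))) (k (q (h) (h) (s (w) (w))) (r (w) (w))))
4. (f (r (w) (f (w) (h) (h))) (k (t (w) (w)) (f (w) (h) (h))) (k (q (h) (h) (s (w) (w))) (r (w) (w))))  →  (f (r (w) (f (w) (h) (h))) (k (t (w) (w)) (f (w) (h) (h))) (k (q (h) (h) (w)) (r (w) (w))))


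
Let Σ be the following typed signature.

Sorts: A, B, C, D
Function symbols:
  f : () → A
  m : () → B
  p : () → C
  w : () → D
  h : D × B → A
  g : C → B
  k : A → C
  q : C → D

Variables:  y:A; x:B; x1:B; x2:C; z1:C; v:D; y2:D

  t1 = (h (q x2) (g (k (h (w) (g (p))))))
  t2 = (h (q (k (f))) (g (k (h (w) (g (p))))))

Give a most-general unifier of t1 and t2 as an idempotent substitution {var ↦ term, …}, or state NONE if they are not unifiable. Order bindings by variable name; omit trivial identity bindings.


{x2 ↦ (k (f))}


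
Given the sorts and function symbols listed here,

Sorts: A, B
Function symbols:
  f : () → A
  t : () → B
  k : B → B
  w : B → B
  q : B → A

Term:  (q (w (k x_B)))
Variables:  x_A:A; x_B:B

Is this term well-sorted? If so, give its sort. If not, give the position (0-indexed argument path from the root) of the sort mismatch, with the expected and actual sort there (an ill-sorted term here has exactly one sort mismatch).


      x_B : B
    (k x_B) : B
  (w (k x_B)) : B
(q (w (k x_B))) : A

well-sorted; sort = A


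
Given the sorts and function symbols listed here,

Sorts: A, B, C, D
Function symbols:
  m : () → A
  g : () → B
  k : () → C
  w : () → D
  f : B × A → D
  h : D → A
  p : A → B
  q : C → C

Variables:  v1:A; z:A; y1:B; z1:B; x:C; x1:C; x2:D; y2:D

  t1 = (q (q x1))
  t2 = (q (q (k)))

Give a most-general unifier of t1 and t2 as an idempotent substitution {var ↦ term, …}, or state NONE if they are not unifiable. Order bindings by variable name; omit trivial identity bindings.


{x1 ↦ (k)}


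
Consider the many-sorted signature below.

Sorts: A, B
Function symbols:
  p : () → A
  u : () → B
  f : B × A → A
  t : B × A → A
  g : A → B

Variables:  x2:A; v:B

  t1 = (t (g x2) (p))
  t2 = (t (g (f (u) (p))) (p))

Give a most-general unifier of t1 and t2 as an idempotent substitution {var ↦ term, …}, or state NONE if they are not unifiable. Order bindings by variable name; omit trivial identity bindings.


{x2 ↦ (f (u) (p))}


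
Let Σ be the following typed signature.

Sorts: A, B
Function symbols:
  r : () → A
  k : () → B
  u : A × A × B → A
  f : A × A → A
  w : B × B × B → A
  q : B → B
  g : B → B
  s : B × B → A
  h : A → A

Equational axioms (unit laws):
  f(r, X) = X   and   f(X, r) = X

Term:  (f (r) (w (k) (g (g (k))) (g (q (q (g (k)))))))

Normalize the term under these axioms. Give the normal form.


1. (f (r) (w (k) (g (g (k))) (g (q (q (g (k)))))))  →  (w (k) (g (g (k))) (g (q (q (g (k))))))

normal form = (w (k) (g (g (k))) (g (q (q (g (k))))))


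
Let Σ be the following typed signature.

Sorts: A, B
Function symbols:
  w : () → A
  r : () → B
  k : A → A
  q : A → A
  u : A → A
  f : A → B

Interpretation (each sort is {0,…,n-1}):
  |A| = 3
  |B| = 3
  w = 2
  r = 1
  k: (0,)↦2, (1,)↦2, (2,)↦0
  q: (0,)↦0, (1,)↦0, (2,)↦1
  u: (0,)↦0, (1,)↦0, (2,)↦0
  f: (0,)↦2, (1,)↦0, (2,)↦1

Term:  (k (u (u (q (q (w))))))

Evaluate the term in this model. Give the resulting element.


value = 2

  w = 2
  (q (w)) = q(2,) = 1
  (q (q (w))) = q(1,) = 0
  (u (q (q (w)))) = u(0,) = 0
  (u (u (q (q (w))))) = u(0,) = 0
  (k (u (u (q (q (w)))))) = k(0,) = 2


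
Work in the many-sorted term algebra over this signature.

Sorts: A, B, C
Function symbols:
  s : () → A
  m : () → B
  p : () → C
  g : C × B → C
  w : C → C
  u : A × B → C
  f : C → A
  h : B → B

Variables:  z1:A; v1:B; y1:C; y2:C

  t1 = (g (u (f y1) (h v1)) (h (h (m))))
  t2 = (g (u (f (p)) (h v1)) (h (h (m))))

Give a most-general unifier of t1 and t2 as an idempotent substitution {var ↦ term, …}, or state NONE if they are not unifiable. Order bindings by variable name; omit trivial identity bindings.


{y1 ↦ (p)}


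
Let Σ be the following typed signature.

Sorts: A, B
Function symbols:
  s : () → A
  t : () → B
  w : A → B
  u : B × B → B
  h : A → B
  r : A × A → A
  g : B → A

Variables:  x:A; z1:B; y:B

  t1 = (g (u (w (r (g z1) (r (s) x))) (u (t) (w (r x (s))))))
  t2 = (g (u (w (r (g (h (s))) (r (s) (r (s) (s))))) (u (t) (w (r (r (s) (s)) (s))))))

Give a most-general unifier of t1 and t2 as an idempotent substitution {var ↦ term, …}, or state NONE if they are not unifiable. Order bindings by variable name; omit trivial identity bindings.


{x ↦ (r (s) (s)), z1 ↦ (h (s))}


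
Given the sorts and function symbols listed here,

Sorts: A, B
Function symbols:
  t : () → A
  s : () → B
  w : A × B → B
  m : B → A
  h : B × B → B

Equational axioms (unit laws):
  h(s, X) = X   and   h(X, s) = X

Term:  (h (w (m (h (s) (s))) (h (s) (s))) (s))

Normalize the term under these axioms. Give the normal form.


normal form = (w (m (s)) (s))

1. (h (w (m (h (s) (s))) (h (s) (s))) (s))  →  (w (m (h (s) (s))) (h (s) (s)))
2. (w (m (h (s) (s))) (h (s) (s)))  →  (w (m (s)) (h (s) (s)))
3. (w (m (s)) (h (s) (s)))  →  (w (m (s)) (s))


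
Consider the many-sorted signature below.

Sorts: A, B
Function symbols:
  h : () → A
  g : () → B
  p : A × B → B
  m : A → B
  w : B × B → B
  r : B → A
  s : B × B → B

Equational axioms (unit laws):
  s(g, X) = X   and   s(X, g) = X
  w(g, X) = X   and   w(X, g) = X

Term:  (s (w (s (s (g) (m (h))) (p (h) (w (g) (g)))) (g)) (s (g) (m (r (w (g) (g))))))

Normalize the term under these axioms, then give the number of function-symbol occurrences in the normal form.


size = 10

1. (s (w (s (s (g) (m (h))) (p (h) (w (g) (g)))) (g)) (s (g) (m (r (w (g) (g))))))  →  (s (s (s (g) (m (h))) (p (h) (w (g) (g)))) (s (g) (m (r (w (g) (g))))))
2. (s (s (s (g) (m (h))) (p (h) (w (g) (g)))) (s (g) (m (r (w (g) (g))))))  →  (s (s (m (h)) (p (h) (w (g) (g)))) (s (g) (m (r (w (g) (g))))))
3. (s (s (m (h)) (p (h) (w (g) (g)))) (s (g) (m (r (w (g) (g))))))  →  (s (s (m (h)) (p (h) (g))) (s (g) (m (r (w (g) (g))))))
4. (s (s (m (h)) (p (h) (g))) (s (g) (m (r (w (g) (g))))))  →  (s (s (m (h)) (p (h) (g))) (m (r (w (g) (g)))))
5. (s (s (m (h)) (p (h) (g))) (m (r (w (g) (g)))))  →  (s (s (m (h)) (p (h) (g))) (m (r (g))))
normal form: (s (s (m (h)) (p (h) (g))) (m (r (g))))


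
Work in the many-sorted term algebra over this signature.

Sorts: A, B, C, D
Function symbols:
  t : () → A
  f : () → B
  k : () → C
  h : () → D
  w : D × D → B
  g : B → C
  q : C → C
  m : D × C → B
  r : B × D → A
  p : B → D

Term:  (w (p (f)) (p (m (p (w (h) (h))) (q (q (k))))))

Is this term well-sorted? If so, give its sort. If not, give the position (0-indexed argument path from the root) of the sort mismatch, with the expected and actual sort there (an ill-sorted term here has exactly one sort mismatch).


well-sorted; sort = B

    (f) : B
  (p (f)) : D
          (h) : D
          (h) : D
        (w (h) (h)) : B
      (p (w (h) (h))) : D
          (k) : C
        (q (k)) : C
      (q (q (k))) : C
    (m (p (w (h) (h))) (q (q (k)))) : B
  (p (m (p (w (h) (h))) (q (q (k))))) : D
(w (p (f)) (p (m (p (w (h) (h))) (q (q (k)))))) : B


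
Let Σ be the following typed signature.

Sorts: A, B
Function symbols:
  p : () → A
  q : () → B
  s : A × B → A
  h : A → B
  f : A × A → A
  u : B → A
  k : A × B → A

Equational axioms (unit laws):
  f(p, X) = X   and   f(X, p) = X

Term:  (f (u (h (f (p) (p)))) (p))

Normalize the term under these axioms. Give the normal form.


normal form = (u (h (p)))

1. (f (u (h (f (p) (p)))) (p))  →  (u (h (f (p) (p))))
2. (u (h (f (p) (p))))  →  (u (h (p)))


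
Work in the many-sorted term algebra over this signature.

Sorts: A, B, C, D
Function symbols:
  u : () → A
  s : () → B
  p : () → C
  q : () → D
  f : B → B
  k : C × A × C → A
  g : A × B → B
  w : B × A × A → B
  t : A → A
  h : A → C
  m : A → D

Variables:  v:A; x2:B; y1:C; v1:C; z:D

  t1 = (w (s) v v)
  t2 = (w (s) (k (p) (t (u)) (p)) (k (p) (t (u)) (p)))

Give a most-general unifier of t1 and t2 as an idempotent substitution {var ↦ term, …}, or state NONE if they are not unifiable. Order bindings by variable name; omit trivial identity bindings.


{v ↦ (k (p) (t (u)) (p))}


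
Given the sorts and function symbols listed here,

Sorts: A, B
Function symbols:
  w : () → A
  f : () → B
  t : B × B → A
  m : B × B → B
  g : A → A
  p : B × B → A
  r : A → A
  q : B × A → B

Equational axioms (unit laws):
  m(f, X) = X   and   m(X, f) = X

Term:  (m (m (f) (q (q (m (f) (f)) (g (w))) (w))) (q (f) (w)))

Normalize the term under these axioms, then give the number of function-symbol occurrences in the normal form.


size = 10

1. (m (m (f) (q (q (m (f) (f)) (g (w))) (w))) (q (f) (w)))  →  (m (q (q (m (f) (f)) (g (w))) (w)) (q (f) (w)))
2. (m (q (q (m (f) (f)) (g (w))) (w)) (q (f) (w)))  →  (m (q (q (f) (g (w))) (w)) (q (f) (w)))
normal form: (m (q (q (f) (g (w))) (w)) (q (f) (w)))


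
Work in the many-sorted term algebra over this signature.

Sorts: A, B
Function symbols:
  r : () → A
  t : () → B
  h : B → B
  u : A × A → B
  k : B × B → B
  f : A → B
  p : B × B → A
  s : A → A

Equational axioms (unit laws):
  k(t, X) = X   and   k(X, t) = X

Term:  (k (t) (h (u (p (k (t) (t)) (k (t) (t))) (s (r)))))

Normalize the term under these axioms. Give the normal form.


1. (k (t) (h (u (p (k (t) (t)) (k (t) (t))) (s (r)))))  →  (h (u (p (k (t) (t)) (k (t) (t))) (s (r))))
2. (h (u (p (k (t) (t)) (k (t) (t))) (s (r))))  →  (h (u (p (t) (k (t) (t))) (s (r))))
3. (h (u (p (t) (k (t) (t))) (s (r))))  →  (h (u (p (t) (t)) (s (r))))

normal form = (h (u (p (t) (t)) (s (r))))


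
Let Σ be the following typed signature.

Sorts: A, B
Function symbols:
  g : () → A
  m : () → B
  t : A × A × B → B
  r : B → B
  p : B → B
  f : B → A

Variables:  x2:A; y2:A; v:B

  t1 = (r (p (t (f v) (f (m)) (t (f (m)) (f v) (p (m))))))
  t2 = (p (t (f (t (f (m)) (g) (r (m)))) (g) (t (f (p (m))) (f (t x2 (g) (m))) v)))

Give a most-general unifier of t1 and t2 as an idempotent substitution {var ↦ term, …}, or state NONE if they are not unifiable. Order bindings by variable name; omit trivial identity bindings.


head clash or occurs-check failure — not unifiable

NONE (not unifiable)


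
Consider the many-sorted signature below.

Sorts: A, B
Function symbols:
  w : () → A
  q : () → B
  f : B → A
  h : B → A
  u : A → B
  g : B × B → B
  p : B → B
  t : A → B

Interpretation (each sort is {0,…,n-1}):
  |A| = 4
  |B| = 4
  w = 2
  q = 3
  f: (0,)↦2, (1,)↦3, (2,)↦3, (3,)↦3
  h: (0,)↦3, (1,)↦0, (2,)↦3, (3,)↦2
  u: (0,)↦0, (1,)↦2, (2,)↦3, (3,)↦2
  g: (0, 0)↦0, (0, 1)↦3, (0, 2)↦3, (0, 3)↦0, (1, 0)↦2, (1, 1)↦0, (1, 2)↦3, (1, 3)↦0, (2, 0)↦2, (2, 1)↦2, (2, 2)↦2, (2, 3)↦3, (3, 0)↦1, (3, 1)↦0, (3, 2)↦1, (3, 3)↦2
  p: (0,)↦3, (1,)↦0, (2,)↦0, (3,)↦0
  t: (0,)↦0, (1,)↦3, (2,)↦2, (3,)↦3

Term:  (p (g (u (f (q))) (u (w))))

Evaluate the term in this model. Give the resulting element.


value = 0

  q = 3
  (f (q)) = f(3,) = 3
  (u (f (q))) = u(3,) = 2
  w = 2
  (u (w)) = u(2,) = 3
  (g (u (f (q))) (u (w))) = g(2, 3) = 3
  (p (g (u (f (q))) (u (w)))) = p(3,) = 0


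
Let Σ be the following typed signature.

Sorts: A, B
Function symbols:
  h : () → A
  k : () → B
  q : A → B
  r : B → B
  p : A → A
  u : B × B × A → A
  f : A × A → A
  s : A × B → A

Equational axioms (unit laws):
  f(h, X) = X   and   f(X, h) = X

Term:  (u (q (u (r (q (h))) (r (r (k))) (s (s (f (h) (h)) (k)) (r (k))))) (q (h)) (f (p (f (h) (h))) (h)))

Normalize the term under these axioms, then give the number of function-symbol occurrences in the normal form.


1. (u (q (u (r (q (h))) (r (r (k))) (s (s (f (h) (h)) (k)) (r (k))))) (q (h)) (f (p (f (h) (h))) (h)))  →  (u (q (u (r (q (h))) (r (r (k))) (s (s (h) (k)) (r (k))))) (q (h)) (f (p (f (h) (h))) (h)))
2. (u (q (u (r (q (h))) (r (r (k))) (s (s (h) (k)) (r (k))))) (q (h)) (f (p (f (h) (h))) (h)))  →  (u (q (u (r (q (h))) (r (r (k))) (s (s (h) (k)) (r (k))))) (q (h)) (p (f (h) (h))))
3. (u (q (u (r (q (h))) (r (r (k))) (s (s (h) (k)) (r (k))))) (q (h)) (p (f (h) (h))))  →  (u (q (u (r (q (h))) (r (r (k))) (s (s (h) (k)) (r (k))))) (q (h)) (p (h)))
normal form: (u (q (u (r (q (h))) (r (r (k))) (s (s (h) (k)) (r (k))))) (q (h)) (p (h)))

size = 19


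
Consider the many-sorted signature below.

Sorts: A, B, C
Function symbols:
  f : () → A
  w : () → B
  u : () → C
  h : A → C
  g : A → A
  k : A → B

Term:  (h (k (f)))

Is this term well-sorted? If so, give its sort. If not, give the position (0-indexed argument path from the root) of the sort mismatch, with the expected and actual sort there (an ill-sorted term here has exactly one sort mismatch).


    (f) : A
  (k (f)) : B
(h (k (f))) : ✗ arg 0 at [0] has sort B, expected A

ill-sorted at position [0]: expected A, got B


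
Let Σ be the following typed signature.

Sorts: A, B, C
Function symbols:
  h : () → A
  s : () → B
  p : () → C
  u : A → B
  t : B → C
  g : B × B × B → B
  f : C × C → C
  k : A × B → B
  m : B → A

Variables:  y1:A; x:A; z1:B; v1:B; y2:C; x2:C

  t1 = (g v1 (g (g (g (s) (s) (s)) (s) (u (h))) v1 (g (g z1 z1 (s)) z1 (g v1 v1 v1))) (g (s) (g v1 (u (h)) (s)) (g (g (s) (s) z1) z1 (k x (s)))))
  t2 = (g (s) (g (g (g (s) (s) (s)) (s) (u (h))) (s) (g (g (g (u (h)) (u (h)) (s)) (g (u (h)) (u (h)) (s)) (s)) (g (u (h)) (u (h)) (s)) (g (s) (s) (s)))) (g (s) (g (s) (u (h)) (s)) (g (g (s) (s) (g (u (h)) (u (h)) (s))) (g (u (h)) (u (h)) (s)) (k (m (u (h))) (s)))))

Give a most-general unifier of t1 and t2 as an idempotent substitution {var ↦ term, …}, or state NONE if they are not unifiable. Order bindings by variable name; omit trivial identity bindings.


{v1 ↦ (s), x ↦ (m (u (h))), z1 ↦ (g (u (h)) (u (h)) (s))}


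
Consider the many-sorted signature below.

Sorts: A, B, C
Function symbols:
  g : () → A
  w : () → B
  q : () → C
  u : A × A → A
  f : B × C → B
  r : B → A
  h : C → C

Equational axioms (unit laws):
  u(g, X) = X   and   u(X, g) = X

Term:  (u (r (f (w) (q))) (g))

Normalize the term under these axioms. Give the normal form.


1. (u (r (f (w) (q))) (g))  →  (r (f (w) (q)))

normal form = (r (f (w) (q)))


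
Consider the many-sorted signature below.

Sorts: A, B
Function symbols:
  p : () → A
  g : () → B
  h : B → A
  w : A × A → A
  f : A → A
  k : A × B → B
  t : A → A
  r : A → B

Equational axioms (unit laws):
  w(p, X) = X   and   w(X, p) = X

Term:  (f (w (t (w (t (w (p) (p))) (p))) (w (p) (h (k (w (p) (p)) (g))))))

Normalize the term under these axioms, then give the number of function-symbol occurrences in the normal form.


size = 9

1. (f (w (t (w (t (w (p) (p))) (p))) (w (p) (h (k (w (p) (p)) (g))))))  →  (f (w (t (t (w (p) (p)))) (w (p) (h (k (w (p) (p)) (g))))))
2. (f (w (t (t (w (p) (p)))) (w (p) (h (k (w (p) (p)) (g))))))  →  (f (w (t (t (p))) (w (p) (h (k (w (p) (p)) (g))))))
3. (f (w (t (t (p))) (w (p) (h (k (w (p) (p)) (g))))))  →  (f (w (t (t (p))) (h (k (w (p) (p)) (g)))))
4. (f (w (t (t (p))) (h (k (w (p) (p)) (g)))))  →  (f (w (t (t (p))) (h (k (p) (g)))))
normal form: (f (w (t (t (p))) (h (k (p) (g)))))


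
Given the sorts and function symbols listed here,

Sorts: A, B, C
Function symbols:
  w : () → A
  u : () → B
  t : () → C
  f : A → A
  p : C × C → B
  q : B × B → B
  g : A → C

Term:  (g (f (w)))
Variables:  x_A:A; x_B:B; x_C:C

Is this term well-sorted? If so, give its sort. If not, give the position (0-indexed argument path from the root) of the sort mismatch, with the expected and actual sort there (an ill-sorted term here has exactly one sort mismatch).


well-sorted; sort = C

    (w) : A
  (f (w)) : A
(g (f (w))) : C


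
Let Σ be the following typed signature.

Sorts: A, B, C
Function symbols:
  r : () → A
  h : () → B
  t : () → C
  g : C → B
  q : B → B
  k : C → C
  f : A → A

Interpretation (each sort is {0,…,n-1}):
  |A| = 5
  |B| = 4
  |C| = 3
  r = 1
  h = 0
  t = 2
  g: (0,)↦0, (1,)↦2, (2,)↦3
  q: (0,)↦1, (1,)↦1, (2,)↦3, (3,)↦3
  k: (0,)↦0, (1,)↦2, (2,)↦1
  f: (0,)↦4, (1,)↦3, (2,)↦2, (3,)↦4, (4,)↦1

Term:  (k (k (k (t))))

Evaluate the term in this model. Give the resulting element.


value = 1

  t = 2
  (k (t)) = k(2,) = 1
  (k (k (t))) = k(1,) = 2
  (k (k (k (t)))) = k(2,) = 1


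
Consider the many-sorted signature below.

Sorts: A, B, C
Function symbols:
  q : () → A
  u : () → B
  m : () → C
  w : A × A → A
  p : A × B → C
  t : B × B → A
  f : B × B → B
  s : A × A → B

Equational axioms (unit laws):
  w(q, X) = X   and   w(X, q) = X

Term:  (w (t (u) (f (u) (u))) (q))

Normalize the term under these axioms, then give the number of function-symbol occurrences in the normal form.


size = 5

1. (w (t (u) (f (u) (u))) (q))  →  (t (u) (f (u) (u)))
normal form: (t (u) (f (u) (u)))


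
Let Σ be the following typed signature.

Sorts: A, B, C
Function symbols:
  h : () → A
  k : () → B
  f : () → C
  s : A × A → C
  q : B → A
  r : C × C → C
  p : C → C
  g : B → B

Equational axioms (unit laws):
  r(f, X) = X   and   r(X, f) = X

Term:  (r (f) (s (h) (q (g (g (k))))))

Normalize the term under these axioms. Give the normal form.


1. (r (f) (s (h) (q (g (g (k))))))  →  (s (h) (q (g (g (k)))))

normal form = (s (h) (q (g (g (k)))))


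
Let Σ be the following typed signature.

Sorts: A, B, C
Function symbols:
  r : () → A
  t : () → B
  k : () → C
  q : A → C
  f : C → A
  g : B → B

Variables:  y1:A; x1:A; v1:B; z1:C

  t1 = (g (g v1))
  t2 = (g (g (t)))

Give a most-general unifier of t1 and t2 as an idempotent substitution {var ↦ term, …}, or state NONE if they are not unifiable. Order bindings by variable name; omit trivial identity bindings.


{v1 ↦ (t)}


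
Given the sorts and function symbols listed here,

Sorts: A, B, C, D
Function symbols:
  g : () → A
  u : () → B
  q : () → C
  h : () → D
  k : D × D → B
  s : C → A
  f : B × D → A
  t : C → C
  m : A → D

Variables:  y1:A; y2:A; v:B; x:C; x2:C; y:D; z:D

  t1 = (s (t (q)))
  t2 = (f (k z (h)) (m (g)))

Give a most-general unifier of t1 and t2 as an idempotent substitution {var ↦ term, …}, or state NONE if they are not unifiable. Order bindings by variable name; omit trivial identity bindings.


head clash or occurs-check failure — not unifiable

NONE (not unifiable)


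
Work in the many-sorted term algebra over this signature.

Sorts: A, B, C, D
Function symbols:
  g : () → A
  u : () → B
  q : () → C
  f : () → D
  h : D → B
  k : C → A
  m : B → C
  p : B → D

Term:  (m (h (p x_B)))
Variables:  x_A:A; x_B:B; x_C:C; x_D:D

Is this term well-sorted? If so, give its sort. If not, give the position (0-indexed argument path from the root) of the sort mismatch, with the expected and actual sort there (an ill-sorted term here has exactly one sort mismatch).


well-sorted; sort = C

      x_B : B
    (p x_B) : D
  (h (p x_B)) : B
(m (h (p x_B))) : C


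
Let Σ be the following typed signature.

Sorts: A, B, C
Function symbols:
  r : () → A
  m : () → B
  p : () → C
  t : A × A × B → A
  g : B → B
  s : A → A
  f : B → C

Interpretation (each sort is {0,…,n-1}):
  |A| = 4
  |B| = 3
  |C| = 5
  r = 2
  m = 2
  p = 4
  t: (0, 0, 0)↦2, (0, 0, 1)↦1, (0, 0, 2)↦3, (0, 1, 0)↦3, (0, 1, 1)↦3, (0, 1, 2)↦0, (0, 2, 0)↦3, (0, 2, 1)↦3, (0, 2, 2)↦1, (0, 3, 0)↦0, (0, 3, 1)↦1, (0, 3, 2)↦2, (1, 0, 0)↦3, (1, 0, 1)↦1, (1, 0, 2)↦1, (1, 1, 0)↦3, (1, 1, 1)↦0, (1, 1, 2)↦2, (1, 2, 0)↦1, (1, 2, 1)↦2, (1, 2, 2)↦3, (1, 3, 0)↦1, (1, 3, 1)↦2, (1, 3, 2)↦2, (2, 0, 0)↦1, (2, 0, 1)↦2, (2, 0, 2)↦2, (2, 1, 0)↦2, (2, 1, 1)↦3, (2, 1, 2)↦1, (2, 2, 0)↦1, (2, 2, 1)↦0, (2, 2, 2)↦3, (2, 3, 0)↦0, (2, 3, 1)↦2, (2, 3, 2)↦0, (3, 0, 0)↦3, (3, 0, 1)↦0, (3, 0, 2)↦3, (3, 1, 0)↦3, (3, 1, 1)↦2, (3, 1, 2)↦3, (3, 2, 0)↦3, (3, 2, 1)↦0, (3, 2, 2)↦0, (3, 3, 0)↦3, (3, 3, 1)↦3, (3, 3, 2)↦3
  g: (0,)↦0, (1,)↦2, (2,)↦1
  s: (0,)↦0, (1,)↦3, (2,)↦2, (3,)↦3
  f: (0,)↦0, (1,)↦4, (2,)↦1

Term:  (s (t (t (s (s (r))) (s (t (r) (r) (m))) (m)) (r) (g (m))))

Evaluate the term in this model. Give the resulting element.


  r = 2
  (s (r)) = s(2,) = 2
  (s (s (r))) = s(2,) = 2
  r = 2
  r = 2
  m = 2
  (t (r) (r) (m)) = t(2, 2, 2) = 3
  (s (t (r) (r) (m))) = s(3,) = 3
  m = 2
  (t (s (s (r))) (s (t (r) (r) (m))) (m)) = t(2, 3, 2) = 0
  r = 2
  m = 2
  (g (m)) = g(2,) = 1
  (t (t (s (s (r))) (s (t (r) (r) (m))) (m)) (r) (g (m))) = t(0, 2, 1) = 3
  (s (t (t (s (s (r))) (s (t (r) (r) (m))) (m)) (r) (g (m)))) = s(3,) = 3

value = 3


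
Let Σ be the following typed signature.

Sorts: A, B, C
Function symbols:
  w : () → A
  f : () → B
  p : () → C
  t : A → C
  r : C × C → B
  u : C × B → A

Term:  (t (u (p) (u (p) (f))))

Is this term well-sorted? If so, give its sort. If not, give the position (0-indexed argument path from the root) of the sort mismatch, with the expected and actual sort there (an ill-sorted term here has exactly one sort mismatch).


    (p) : C
      (p) : C
      (f) : B
    (u (p) (f)) : A
  (u (p) (u (p) (f))) : ✗ arg 1 at [0, 1] has sort A, expected B

ill-sorted at position [0, 1]: expected B, got A


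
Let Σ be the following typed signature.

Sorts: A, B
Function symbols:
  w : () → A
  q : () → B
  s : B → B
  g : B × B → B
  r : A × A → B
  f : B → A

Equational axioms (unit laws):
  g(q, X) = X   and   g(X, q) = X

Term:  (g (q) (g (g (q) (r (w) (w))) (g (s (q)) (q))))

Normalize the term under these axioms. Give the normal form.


1. (g (q) (g (g (q) (r (w) (w))) (g (s (q)) (q))))  →  (g (g (q) (r (w) (w))) (g (s (q)) (q)))
2. (g (g (q) (r (w) (w))) (g (s (q)) (q)))  →  (g (r (w) (w)) (g (s (q)) (q)))
3. (g (r (w) (w)) (g (s (q)) (q)))  →  (g (r (w) (w)) (s (q)))

normal form = (g (r (w) (w)) (s (q)))


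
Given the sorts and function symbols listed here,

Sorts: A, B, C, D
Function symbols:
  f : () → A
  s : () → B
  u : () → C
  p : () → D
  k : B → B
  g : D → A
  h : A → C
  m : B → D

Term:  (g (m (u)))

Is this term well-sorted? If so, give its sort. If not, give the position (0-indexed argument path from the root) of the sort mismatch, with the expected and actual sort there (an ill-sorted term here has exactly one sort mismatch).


    (u) : C
  (m (u)) : ✗ arg 0 at [0, 0] has sort C, expected B

ill-sorted at position [0, 0]: expected B, got C


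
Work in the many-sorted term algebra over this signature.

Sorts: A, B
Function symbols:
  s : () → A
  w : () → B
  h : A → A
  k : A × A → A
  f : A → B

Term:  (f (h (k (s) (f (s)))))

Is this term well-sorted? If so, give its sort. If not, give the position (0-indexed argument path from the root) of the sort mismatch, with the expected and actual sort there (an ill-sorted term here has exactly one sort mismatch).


      (s) : A
        (s) : A
      (f (s)) : B
    (k (s) (f (s))) : ✗ arg 1 at [0, 0, 1] has sort B, expected A

ill-sorted at position [0, 0, 1]: expected A, got B


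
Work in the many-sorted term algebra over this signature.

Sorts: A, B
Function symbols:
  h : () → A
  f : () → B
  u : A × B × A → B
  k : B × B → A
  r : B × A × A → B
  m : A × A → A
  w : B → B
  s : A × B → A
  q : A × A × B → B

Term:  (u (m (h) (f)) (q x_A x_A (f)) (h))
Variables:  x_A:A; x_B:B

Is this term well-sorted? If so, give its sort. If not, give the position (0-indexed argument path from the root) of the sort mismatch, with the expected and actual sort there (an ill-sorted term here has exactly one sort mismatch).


ill-sorted at position [0, 1]: expected A, got B

    (h) : A
    (f) : B
  (m (h) (f)) : ✗ arg 1 at [0, 1] has sort B, expected A
    x_A : A
    x_A : A
    (f) : B
  (q x_A x_A (f)) : B
  (h) : A


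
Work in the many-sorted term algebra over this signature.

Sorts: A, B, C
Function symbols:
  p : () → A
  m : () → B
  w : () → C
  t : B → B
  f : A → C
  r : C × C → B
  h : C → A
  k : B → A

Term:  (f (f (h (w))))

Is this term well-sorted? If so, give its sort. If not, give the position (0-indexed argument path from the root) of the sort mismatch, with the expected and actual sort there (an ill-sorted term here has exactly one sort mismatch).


ill-sorted at position [0]: expected A, got C

      (w) : C
    (h (w)) : A
  (f (h (w))) : C
(f (f (h (w)))) : ✗ arg 0 at [0] has sort C, expected A


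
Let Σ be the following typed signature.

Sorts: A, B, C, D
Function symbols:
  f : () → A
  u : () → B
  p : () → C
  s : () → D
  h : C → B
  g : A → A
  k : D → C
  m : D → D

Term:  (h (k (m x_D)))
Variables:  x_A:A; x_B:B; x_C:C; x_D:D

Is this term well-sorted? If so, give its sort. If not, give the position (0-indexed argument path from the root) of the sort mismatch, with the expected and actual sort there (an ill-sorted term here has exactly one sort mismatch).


well-sorted; sort = B

      x_D : D
    (m x_D) : D
  (k (m x_D)) : C
(h (k (m x_D))) : B


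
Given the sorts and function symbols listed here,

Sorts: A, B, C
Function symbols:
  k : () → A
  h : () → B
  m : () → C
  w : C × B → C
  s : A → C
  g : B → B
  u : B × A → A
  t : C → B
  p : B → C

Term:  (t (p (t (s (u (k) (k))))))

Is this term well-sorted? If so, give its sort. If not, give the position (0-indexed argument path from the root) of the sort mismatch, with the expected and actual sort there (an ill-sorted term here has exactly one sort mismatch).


          (k) : A
          (k) : A
        (u (k) (k)) : ✗ arg 0 at [0, 0, 0, 0, 0] has sort A, expected B

ill-sorted at position [0, 0, 0, 0, 0]: expected B, got A


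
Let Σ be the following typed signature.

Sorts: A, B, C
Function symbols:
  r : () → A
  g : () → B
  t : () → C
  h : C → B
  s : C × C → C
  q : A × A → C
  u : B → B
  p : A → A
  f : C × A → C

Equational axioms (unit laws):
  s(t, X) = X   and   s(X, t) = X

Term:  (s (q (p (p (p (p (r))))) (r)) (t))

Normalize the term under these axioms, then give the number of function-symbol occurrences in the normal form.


size = 7

1. (s (q (p (p (p (p (r))))) (r)) (t))  →  (q (p (p (p (p (r))))) (r))
normal form: (q (p (p (p (p (r))))) (r))


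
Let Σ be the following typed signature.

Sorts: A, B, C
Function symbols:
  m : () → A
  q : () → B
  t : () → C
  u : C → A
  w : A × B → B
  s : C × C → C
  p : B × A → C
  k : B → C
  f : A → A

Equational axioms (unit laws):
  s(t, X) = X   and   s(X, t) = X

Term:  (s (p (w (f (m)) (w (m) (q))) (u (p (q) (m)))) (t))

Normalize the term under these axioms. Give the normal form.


normal form = (p (w (f (m)) (w (m) (q))) (u (p (q) (m))))

1. (s (p (w (f (m)) (w (m) (q))) (u (p (q) (m)))) (t))  →  (p (w (f (m)) (w (m) (q))) (u (p (q) (m))))


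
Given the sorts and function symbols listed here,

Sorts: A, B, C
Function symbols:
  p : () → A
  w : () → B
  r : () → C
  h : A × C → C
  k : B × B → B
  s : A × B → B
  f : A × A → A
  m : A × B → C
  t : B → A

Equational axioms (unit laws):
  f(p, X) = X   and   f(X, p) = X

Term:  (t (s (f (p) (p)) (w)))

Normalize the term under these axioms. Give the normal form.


normal form = (t (s (p) (w)))

1. (t (s (f (p) (p)) (w)))  →  (t (s (p) (w)))


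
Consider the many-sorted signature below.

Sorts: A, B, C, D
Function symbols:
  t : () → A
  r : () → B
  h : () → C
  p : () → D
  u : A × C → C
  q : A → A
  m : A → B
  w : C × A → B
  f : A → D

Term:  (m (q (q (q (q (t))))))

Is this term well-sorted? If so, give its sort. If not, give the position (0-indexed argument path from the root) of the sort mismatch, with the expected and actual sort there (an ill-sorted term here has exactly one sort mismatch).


          (t) : A
        (q (t)) : A
      (q (q (t))) : A
    (q (q (q (t)))) : A
  (q (q (q (q (t))))) : A
(m (q (q (q (q (t)))))) : B

well-sorted; sort = B


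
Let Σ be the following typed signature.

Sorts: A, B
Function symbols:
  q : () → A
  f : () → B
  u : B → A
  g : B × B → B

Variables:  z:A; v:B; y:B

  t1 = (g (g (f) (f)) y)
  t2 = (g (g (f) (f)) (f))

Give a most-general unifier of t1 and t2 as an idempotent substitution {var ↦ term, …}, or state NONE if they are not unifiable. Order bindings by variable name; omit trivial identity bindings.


{y ↦ (f)}


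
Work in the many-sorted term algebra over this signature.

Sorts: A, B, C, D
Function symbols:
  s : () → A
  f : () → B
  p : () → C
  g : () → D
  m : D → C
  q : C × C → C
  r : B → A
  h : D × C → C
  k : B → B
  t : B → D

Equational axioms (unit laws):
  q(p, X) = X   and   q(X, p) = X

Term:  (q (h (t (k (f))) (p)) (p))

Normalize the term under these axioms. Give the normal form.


1. (q (h (t (k (f))) (p)) (p))  →  (h (t (k (f))) (p))

normal form = (h (t (k (f))) (p))


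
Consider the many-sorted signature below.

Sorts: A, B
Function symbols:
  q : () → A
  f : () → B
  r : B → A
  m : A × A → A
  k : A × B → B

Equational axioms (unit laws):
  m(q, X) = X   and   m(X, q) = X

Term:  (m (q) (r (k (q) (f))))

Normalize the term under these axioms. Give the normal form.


1. (m (q) (r (k (q) (f))))  →  (r (k (q) (f)))

normal form = (r (k (q) (f)))


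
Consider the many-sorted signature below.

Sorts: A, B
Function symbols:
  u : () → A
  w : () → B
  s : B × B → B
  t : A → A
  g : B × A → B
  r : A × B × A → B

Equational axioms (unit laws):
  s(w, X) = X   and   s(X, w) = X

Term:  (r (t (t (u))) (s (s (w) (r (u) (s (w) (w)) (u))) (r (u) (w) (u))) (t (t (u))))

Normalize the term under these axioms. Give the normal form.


1. (r (t (t (u))) (s (s (w) (r (u) (s (w) (w)) (u))) (r (u) (w) (u))) (t (t (u))))  →  (r (t (t (u))) (s (r (u) (s (w) (w)) (u)) (r (u) (w) (u))) (t (t (u))))
2. (r (t (t (u))) (s (r (u) (s (w) (w)) (u)) (r (u) (w) (u))) (t (t (u))))  →  (r (t (t (u))) (s (r (u) (w) (u)) (r (u) (w) (u))) (t (t (u))))

normal form = (r (t (t (u))) (s (r (u) (w) (u)) (r (u) (w) (u))) (t (t (u))))


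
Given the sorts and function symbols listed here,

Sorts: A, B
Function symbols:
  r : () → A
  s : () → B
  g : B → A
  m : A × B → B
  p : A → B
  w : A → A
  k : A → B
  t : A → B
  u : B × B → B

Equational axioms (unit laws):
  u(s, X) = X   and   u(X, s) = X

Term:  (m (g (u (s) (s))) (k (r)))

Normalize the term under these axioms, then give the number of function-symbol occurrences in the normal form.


1. (m (g (u (s) (s))) (k (r)))  →  (m (g (s)) (k (r)))
normal form: (m (g (s)) (k (r)))

size = 5


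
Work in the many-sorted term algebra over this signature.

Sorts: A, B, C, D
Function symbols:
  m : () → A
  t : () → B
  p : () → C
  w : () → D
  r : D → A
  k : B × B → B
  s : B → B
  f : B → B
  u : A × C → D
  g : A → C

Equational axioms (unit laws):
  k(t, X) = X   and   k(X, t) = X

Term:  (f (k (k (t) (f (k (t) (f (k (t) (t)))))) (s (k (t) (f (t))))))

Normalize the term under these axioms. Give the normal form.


normal form = (f (k (f (f (t))) (s (f (t)))))

1. (f (k (k (t) (f (k (t) (f (k (t) (t)))))) (s (k (t) (f (t))))))  →  (f (k (f (k (t) (f (k (t) (t))))) (s (k (t) (f (t))))))
2. (f (k (f (k (t) (f (k (t) (t))))) (s (k (t) (f (t))))))  →  (f (k (f (f (k (t) (t)))) (s (k (t) (f (t))))))
3. (f (k (f (f (k (t) (t)))) (s (k (t) (f (t))))))  →  (f (k (f (f (t))) (s (k (t) (f (t))))))
4. (f (k (f (f (t))) (s (k (t) (f (t))))))  →  (f (k (f (f (t))) (s (f (t)))))


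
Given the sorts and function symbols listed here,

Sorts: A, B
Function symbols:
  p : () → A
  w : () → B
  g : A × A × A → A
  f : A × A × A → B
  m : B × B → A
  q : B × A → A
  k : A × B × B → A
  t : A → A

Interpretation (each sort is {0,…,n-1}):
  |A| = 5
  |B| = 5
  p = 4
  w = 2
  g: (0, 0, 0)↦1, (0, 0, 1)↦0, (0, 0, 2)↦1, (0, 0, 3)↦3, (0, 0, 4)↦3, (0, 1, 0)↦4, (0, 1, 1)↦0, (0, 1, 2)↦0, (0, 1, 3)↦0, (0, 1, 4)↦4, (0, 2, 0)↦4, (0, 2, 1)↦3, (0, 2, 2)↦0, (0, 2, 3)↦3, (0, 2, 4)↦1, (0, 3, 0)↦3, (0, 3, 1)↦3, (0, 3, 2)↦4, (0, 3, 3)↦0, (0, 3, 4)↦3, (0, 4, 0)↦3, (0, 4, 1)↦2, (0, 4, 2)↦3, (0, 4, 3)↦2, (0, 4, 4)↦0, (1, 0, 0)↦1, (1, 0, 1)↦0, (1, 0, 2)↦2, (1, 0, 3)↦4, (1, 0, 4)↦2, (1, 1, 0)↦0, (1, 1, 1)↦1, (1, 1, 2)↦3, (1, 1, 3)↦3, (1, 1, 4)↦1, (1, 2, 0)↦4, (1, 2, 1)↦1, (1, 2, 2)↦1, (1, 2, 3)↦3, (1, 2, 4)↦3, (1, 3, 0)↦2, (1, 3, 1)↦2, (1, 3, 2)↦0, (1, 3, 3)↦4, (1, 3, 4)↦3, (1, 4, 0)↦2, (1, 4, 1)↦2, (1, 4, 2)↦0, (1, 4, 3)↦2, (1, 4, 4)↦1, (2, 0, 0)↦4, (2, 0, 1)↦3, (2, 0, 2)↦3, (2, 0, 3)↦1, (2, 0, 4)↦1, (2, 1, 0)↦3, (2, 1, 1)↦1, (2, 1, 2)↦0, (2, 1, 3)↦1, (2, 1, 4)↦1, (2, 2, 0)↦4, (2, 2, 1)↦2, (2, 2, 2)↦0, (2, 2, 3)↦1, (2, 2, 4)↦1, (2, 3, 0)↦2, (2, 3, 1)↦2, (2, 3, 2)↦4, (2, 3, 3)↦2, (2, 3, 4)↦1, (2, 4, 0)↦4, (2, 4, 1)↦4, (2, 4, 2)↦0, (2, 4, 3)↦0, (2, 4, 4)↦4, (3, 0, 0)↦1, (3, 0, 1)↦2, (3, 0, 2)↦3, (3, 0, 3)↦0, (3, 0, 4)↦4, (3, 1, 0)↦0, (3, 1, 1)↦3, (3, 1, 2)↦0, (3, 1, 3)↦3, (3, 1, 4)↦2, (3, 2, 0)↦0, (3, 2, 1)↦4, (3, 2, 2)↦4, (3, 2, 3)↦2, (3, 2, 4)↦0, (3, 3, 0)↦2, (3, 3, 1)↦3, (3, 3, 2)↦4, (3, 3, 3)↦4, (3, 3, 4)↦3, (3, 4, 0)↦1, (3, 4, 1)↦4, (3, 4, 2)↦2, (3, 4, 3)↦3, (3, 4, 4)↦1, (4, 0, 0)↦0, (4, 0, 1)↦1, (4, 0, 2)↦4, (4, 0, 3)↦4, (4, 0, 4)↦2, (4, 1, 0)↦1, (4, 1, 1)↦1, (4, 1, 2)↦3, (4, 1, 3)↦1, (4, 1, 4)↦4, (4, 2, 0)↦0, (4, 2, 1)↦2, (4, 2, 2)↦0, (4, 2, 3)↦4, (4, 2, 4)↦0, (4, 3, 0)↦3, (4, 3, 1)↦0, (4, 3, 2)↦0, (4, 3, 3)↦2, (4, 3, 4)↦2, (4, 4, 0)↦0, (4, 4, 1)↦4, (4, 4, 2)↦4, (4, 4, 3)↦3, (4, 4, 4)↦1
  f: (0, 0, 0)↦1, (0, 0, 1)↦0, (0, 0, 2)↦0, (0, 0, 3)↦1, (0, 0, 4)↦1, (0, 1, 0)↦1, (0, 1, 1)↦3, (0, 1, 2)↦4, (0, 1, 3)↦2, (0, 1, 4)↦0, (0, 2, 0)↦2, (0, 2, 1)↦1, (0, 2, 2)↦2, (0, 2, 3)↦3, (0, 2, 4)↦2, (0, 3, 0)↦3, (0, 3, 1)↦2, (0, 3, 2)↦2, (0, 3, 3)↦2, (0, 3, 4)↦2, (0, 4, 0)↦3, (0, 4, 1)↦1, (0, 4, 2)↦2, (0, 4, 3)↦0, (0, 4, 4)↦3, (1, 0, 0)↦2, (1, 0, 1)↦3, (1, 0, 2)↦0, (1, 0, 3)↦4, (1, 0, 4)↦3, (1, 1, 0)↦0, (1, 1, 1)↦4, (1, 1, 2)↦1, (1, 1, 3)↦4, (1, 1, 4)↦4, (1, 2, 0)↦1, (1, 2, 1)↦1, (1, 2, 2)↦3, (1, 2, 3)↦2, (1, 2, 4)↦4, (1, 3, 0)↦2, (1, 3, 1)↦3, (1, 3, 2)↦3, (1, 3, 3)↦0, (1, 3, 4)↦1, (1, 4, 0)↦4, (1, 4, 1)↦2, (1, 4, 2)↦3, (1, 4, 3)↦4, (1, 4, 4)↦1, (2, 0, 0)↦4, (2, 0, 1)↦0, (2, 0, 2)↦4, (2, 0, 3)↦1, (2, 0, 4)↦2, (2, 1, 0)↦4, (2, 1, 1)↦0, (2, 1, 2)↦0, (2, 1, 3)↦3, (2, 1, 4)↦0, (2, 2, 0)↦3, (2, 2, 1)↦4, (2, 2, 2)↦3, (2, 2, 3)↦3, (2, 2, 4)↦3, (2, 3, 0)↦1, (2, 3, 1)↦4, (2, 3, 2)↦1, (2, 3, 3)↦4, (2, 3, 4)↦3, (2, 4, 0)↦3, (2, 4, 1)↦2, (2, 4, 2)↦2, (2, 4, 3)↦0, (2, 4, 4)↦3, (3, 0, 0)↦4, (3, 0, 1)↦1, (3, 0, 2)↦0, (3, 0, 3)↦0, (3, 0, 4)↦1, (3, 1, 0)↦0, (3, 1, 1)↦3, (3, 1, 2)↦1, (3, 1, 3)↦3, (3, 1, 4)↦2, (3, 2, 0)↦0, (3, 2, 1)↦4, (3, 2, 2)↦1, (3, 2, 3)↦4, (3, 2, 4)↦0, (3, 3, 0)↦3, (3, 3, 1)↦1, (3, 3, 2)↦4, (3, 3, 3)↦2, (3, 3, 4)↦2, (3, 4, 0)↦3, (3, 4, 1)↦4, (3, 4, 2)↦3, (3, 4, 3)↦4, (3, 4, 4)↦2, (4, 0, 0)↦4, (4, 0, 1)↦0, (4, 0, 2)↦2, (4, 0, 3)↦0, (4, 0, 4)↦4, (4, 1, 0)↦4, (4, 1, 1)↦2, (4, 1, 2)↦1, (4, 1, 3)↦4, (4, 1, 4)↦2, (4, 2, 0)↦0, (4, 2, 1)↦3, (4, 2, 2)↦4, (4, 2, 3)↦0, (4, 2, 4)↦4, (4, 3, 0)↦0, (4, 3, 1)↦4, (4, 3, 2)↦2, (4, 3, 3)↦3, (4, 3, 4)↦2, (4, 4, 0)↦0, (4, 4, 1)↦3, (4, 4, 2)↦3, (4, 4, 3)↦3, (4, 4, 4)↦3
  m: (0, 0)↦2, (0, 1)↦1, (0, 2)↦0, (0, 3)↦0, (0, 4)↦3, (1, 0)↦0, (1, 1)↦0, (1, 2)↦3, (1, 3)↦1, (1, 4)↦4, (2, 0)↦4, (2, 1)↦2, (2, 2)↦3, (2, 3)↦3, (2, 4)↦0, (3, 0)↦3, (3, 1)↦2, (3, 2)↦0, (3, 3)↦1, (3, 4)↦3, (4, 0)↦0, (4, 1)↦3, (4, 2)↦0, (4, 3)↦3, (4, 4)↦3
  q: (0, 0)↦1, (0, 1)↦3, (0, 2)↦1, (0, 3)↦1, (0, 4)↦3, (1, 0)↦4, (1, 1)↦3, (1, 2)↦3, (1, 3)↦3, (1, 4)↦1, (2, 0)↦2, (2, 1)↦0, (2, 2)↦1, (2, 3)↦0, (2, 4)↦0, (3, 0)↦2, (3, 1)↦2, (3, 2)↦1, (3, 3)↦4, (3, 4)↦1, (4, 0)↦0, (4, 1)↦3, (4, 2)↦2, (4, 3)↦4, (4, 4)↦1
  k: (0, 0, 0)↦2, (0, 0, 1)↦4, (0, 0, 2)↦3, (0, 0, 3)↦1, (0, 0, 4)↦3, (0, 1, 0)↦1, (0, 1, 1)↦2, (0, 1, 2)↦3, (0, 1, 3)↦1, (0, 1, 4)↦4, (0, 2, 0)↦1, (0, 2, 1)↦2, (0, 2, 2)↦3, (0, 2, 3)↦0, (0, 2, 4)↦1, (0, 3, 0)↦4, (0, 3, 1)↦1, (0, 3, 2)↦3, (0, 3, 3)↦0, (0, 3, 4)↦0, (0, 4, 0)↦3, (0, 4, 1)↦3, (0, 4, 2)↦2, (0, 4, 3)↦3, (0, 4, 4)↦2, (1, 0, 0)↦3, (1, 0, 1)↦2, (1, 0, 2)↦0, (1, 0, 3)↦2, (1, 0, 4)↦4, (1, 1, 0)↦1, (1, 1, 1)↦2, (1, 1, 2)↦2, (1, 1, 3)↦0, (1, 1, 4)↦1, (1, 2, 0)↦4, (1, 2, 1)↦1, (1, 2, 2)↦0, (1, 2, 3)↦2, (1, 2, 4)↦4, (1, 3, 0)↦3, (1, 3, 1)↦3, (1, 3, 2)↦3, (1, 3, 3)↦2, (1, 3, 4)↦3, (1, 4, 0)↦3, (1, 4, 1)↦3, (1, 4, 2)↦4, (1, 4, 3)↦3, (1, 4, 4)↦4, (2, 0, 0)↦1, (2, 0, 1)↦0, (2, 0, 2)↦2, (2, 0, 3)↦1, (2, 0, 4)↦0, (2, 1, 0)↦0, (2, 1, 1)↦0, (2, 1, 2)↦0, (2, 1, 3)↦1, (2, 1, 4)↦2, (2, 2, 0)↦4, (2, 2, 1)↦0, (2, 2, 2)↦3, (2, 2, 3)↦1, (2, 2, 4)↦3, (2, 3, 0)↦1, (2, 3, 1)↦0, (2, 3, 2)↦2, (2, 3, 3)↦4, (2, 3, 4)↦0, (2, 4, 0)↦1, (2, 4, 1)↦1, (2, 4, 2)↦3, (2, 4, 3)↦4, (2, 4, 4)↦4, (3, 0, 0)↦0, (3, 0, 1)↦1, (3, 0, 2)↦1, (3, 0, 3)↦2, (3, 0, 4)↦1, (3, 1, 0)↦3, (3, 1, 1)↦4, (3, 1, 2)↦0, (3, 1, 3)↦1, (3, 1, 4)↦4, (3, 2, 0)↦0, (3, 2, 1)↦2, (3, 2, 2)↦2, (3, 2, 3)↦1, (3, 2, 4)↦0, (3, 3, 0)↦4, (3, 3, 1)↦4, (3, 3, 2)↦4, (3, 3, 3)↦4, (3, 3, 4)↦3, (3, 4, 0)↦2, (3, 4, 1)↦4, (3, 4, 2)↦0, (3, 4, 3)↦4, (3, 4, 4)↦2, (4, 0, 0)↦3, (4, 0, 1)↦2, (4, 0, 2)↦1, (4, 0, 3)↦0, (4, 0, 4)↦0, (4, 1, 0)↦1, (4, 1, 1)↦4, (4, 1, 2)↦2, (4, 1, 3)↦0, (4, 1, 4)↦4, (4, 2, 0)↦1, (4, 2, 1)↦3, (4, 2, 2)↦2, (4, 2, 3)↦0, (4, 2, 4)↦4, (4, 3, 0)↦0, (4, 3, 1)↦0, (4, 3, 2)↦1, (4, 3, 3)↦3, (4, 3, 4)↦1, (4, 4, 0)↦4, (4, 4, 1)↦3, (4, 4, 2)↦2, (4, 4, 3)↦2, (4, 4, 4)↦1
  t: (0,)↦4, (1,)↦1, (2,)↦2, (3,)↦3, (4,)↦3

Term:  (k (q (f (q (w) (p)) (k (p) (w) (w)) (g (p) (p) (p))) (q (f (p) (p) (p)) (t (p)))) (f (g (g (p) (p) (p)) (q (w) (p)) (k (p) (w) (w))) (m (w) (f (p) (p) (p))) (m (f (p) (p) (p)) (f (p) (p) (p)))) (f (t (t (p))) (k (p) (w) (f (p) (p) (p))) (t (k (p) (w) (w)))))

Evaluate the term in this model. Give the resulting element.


value = 3

  w = 2
  p = 4
  (q (w) (p)) = q(2, 4) = 0
  p = 4
  w = 2
  w = 2
  (k (p) (w) (w)) = k(4, 2, 2) = 2
  p = 4
  p = 4
  p = 4
  (g (p) (p) (p)) = g(4, 4, 4) = 1
  (f (q (w) (p)) (k (p) (w) (w)) (g (p) (p) (p))) = f(0, 2, 1) = 1
  p = 4
  p = 4
  p = 4
  (f (p) (p) (p)) = f(4, 4, 4) = 3
  p = 4
  (t (p)) = t(4,) = 3
  (q (f (p) (p) (p)) (t (p))) = q(3, 3) = 4
  (q (f (q (w) (p)) (k (p) (w) (w)) (g (p) (p) (p))) (q (f (p) (p) (p)) (t (p)))) = q(1, 4) = 1
  p = 4
  p = 4
  p = 4
  (g (p) (p) (p)) = g(4, 4, 4) = 1
  w = 2
  p = 4
  (q (w) (p)) = q(2, 4) = 0
  p = 4
  w = 2
  w = 2
  (k (p) (w) (w)) = k(4, 2, 2) = 2
  (g (g (p) (p) (p)) (q (w) (p)) (k (p) (w) (w))) = g(1, 0, 2) = 2
  w = 2
  p = 4
  p = 4
  p = 4
  (f (p) (p) (p)) = f(4, 4, 4) = 3
  (m (w) (f (p) (p) (p))) = m(2, 3) = 3
  p = 4
  p = 4
  p = 4
  (f (p) (p) (p)) = f(4, 4, 4) = 3
  p = 4
  p = 4
  p = 4
  (f (p) (p) (p)) = f(4, 4, 4) = 3
  (m (f (p) (p) (p)) (f (p) (p) (p))) = m(3, 3) = 1
  (f (g (g (p) (p) (p)) (q (w) (p)) (k (p) (w) (w))) (m (w) (f (p) (p) (p))) (m (f (p) (p) (p)) (f (p) (p) (p)))) = f(2, 3, 1) = 4
  p = 4
  (t (p)) = t(4,) = 3
  (t (t (p))) = t(3,) = 3
  p = 4
  w = 2
  p = 4
  p = 4
  p = 4
  (f (p) (p) (p)) = f(4, 4, 4) = 3
  (k (p) (w) (f (p) (p) (p))) = k(4, 2, 3) = 0
  p = 4
  w = 2
  w = 2
  (k (p) (w) (w)) = k(4, 2, 2) = 2
  (t (k (p) (w) (w))) = t(2,) = 2
  (f (t (t (p))) (k (p) (w) (f (p) (p) (p))) (t (k (p) (w) (w)))) = f(3, 0, 2) = 0
  (k (q (f (q (w) (p)) (k (p) (w) (w)) (g (p) (p) (p))) (q (f (p) (p) (p)) (t (p)))) (f (g (g (p) (p) (p)) (q (w) (p)) (k (p) (w) (w))) (m (w) (f (p) (p) (p))) (m (f (p) (p) (p)) (f (p) (p) (p)))) (f (t (t (p))) (k (p) (w) (f (p) (p) (p))) (t (k (p) (w) (w))))) = k(1, 4, 0) = 3
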